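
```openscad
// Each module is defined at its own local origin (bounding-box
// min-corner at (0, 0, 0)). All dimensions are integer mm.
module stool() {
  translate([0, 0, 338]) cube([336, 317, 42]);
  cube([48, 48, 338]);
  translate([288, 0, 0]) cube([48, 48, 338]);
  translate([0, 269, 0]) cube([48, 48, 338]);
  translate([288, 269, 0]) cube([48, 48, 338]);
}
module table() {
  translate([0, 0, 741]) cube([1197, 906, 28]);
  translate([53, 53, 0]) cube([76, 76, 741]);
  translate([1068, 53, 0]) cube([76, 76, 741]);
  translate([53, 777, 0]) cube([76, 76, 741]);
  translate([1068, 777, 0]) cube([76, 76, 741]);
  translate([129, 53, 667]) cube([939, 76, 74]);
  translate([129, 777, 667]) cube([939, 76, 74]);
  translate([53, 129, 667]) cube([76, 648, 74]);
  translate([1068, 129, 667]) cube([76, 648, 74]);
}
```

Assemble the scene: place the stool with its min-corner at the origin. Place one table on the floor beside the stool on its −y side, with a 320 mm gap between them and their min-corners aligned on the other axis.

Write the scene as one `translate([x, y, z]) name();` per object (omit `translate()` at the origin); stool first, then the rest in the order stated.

stool();
translate([0, -1226, 0]) table();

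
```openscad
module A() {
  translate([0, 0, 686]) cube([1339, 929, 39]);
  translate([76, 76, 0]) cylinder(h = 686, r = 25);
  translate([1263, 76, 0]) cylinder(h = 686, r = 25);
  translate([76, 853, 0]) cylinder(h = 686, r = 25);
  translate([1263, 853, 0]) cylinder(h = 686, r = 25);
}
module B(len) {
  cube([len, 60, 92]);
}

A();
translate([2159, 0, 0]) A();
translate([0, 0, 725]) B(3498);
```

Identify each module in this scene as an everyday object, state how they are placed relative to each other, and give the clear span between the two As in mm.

Second table starts at x = 2159; first ends at x = 1339; clear span = 2159 − 1339 = 820 mm.

A is a table. B is a beam. A beam spans the tops of two tables. The clear span between the two tables is 820 mm.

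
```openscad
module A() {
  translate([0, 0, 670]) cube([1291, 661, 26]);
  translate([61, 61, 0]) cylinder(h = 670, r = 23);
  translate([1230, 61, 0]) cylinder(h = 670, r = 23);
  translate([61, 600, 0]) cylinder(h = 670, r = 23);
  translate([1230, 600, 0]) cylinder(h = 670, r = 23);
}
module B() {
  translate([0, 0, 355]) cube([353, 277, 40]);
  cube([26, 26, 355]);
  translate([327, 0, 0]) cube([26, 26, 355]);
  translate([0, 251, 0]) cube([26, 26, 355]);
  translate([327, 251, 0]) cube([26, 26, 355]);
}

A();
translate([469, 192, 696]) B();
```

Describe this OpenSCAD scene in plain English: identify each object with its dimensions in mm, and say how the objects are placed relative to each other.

A is a rectangular dining table. The top is 1291×661×26 mm with its upper surface at z = 696 mm. It stands on four round legs of 46 mm diameter, each leg's bounding box inset 38 mm from the nearest pair of top edges, running from the floor to the underside of the top.

B is a four-legged stool. The seat is 353×277 mm, 40 mm thick, top at z = 395 mm. It stands on four square legs, each 26×26 mm in cross-section, from z = 0 to the seat underside, each flush with a corner of the seat.

The stool is on top of the table, centred.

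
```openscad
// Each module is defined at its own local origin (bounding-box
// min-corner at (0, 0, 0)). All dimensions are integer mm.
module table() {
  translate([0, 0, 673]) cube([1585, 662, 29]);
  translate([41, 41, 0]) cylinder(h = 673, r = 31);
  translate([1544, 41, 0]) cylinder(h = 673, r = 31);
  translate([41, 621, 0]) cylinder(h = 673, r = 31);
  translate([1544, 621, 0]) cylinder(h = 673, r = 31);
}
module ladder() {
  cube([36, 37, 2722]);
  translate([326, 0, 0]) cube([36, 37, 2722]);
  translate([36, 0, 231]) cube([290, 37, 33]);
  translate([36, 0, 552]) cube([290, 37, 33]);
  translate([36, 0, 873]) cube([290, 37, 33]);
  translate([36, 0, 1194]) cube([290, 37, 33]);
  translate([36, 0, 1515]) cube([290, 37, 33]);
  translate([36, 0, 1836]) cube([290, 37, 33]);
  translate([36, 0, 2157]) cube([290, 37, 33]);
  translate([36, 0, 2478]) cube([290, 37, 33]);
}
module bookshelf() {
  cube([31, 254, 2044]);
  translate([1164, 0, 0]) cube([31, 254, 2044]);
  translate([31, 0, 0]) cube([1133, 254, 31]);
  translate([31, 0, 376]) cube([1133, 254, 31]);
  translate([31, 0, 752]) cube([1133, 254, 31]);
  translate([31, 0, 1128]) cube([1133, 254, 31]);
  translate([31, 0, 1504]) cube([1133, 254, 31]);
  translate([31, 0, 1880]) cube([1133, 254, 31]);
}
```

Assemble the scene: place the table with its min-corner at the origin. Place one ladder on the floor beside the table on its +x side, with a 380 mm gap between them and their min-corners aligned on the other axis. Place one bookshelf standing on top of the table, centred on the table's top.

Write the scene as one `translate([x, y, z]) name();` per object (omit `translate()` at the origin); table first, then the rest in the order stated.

table();
translate([1965, 0, 0]) ladder();
translate([195, 204, 702]) bookshelf();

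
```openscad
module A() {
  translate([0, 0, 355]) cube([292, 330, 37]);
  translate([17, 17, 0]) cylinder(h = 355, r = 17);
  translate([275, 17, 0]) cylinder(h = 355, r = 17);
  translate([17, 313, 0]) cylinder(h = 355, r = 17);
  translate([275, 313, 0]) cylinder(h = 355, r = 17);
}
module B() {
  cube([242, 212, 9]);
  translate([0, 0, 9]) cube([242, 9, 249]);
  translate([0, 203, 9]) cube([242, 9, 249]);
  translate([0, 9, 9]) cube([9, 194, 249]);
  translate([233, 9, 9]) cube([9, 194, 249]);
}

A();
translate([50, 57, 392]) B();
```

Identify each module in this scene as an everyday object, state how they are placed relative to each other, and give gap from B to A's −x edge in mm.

A is a stool. B is an open box. The open box is on top of the stool. The gap from the open box to the stool's −x edge is 50 mm.

The open box's min-x is at 50; the stool's min-x is 0; gap = 50 mm.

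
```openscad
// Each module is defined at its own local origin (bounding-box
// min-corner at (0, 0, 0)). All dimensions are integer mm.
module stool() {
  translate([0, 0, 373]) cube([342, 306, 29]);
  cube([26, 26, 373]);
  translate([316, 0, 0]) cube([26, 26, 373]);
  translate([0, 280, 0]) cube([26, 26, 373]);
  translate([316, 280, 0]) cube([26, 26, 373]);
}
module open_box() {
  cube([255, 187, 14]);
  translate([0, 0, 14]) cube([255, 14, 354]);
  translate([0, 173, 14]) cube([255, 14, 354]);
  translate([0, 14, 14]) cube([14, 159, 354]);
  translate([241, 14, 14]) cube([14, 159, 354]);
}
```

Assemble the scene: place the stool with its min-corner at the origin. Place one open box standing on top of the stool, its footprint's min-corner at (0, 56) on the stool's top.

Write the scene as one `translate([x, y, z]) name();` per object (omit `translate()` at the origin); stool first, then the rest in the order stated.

stool();
translate([0, 56, 402]) open_box();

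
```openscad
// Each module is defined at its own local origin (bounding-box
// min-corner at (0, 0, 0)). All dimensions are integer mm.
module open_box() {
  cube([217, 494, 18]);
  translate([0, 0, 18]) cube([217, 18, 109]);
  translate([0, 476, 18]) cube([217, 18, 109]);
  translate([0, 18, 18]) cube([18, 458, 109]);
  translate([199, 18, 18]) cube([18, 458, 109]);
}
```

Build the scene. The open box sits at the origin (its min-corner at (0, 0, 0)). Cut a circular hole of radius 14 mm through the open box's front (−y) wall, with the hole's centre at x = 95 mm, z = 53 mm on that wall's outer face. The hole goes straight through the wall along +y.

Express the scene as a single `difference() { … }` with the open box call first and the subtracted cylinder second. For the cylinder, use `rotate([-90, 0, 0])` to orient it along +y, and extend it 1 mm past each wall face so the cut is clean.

difference() {
  open_box();
  translate([95, -1, 53]) rotate([-90, 0, 0]) cylinder(h = 20, r = 14);
}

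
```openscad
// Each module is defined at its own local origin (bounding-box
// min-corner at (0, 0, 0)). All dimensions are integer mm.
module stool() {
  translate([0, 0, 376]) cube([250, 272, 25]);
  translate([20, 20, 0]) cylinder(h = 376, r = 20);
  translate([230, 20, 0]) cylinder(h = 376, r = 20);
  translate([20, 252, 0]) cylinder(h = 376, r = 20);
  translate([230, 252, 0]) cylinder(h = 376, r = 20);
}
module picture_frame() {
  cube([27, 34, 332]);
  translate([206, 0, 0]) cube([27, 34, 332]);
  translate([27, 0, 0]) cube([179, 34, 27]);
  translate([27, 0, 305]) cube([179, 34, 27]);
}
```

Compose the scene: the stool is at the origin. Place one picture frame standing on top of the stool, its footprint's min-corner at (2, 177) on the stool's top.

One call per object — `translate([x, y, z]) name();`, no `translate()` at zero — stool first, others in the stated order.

stool();
translate([2, 177, 401]) picture_frame();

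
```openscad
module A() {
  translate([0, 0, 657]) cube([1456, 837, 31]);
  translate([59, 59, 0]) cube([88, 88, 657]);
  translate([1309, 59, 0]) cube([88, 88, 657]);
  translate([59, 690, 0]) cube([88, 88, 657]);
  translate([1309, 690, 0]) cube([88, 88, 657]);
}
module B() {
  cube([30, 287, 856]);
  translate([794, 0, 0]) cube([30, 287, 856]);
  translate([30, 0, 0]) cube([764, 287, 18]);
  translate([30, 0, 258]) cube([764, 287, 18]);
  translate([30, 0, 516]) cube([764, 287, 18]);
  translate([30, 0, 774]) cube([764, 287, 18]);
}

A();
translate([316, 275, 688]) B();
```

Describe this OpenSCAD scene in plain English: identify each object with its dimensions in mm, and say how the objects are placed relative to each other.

A is a rectangular dining table. The top is 1456×837×31 mm with its upper surface at z = 688 mm. It stands on four 88×88 mm square legs, each inset 59 mm from the nearest pair of top edges, running from the floor to the underside of the top.

B is a bookshelf 824 mm wide overall, 287 mm deep and 856 mm tall. The two sides are 30 mm thick vertical panels. 4 horizontal shelves of 18 mm thickness span between the inner faces of the sides; the lowest shelf sits on the floor and shelves are stacked with a clear vertical gap of 240 mm between each pair.

The bookshelf is on top of the table, centred.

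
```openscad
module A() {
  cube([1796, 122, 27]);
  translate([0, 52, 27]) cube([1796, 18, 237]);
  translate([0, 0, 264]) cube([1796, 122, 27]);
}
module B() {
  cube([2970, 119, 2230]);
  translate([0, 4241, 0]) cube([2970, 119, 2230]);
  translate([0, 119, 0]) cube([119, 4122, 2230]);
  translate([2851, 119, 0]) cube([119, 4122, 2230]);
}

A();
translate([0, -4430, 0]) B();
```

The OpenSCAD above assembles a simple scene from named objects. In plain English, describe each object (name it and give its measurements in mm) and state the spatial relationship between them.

A is an I-beam lying along x, 1796 mm long. Overall section height 291 mm. Two flanges 122 mm wide (y) and 27 mm thick, one on the floor and one at the top; a web 18 mm thick runs between them, centred on the flange width.

B is a box-shaped house frame (walls only): outside footprint 2970×4360 mm, wall height 2230 mm, wall thickness 119 mm. The two y-facing walls run the full x-width; the two x-facing walls fit between the inner faces of the y-facing walls.

The house frame is on the floor beside the I-beam on its −y side.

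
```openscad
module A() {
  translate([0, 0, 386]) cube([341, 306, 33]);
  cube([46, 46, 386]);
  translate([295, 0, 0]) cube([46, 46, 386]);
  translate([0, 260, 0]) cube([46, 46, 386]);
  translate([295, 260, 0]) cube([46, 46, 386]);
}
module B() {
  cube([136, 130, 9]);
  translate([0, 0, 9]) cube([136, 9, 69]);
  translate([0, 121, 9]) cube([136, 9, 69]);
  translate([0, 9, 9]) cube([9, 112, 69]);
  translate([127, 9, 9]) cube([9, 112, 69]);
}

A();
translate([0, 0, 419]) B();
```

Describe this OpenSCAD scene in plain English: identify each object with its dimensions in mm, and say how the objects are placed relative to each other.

A is a four-legged stool. The seat is 341×306 mm, 33 mm thick, top at z = 419 mm. It stands on four square legs, each 46×46 mm in cross-section, from z = 0 to the seat underside, each flush with a corner of the seat.

B is an open storage box with external size 136×130×78 mm and wall thickness 9 mm (the base is also 9 mm thick). The base covers the whole footprint; the four walls stand on the base, with the y-facing walls full-width and the x-facing walls fitting between their inner faces.

The open box is on top of the stool.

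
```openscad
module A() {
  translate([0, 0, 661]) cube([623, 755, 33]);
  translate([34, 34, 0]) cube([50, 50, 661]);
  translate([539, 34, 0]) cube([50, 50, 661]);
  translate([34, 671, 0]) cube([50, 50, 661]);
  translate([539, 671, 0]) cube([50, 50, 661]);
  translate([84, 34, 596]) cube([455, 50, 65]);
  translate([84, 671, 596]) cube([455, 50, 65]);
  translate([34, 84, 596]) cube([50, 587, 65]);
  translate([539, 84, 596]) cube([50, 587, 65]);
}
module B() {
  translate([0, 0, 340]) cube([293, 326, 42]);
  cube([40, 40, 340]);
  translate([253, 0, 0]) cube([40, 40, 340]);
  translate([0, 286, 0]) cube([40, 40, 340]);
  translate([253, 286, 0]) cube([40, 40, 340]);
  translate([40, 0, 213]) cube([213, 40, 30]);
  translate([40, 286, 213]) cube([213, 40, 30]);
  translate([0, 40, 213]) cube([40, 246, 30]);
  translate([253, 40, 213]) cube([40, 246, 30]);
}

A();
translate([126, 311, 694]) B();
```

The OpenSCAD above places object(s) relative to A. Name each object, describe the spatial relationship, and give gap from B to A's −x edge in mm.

The stool's min-x is at 126; the table's min-x is 0; gap = 126 mm.

A is a table. B is a stool. The stool is on top of the table. The gap from the stool to the table's −x edge is 126 mm.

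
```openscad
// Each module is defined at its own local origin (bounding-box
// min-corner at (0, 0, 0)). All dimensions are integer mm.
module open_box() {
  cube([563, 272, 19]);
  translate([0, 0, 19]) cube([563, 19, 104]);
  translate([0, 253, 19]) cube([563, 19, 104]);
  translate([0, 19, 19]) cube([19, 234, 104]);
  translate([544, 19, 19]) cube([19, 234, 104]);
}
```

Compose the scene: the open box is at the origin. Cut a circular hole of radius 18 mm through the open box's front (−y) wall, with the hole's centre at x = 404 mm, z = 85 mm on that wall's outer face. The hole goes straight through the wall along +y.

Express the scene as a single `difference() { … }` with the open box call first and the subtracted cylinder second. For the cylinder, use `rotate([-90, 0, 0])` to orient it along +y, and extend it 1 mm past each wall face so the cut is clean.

difference() {
  open_box();
  translate([404, -1, 85]) rotate([-90, 0, 0]) cylinder(h = 21, r = 18);
}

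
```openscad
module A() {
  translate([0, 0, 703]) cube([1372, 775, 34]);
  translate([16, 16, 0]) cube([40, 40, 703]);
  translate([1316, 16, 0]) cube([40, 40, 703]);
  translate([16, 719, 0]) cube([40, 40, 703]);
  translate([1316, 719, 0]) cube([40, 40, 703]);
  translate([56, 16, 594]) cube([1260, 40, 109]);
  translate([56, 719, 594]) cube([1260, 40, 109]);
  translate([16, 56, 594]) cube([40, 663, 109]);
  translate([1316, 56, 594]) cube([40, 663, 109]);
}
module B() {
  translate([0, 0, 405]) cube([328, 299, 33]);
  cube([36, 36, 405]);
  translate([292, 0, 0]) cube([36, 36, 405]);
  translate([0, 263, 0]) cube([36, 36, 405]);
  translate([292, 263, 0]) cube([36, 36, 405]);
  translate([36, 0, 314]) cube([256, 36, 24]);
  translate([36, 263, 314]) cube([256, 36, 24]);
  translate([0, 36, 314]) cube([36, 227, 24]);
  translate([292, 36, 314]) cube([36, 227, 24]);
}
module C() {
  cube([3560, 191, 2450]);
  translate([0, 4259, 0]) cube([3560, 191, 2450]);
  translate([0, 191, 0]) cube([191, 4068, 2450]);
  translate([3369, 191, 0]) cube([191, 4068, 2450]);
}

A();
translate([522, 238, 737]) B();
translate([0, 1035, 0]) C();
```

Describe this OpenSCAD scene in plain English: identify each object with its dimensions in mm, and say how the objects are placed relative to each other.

A is a table with a 1372×775 mm rectangular top, 34 mm thick, top surface at z = 737 mm, supported by four 40×40 mm square legs, each inset 16 mm from the nearest pair of top edges, running from the floor. Four apron rails, 40 mm thick and 109 mm tall, run between adjacent legs with their top edges flush with the underside of the top and their outer faces flush with the legs' outer faces.

B is a simple wooden stool: a rectangular seat 328 mm (x) by 299 mm (y), 33 mm thick, top face at z = 438 mm, on four square legs, each 36×36 mm in cross-section. The legs rest on z = 0, each flush with a corner of the seat. Four stretchers, 36 mm wide and 24 mm tall, connect adjacent legs with their undersides at z = 314 mm, each running between the inner faces of the legs it joins and aligned with the legs' outer faces on the other axis.

C is a box-shaped house frame (walls only): outside footprint 3560×4450 mm, wall height 2450 mm, wall thickness 191 mm. The two y-facing walls run the full x-width; the two x-facing walls fit between the inner faces of the y-facing walls.

The stool is on top of the table, centred. The house frame is on the floor beside the table on its +y side.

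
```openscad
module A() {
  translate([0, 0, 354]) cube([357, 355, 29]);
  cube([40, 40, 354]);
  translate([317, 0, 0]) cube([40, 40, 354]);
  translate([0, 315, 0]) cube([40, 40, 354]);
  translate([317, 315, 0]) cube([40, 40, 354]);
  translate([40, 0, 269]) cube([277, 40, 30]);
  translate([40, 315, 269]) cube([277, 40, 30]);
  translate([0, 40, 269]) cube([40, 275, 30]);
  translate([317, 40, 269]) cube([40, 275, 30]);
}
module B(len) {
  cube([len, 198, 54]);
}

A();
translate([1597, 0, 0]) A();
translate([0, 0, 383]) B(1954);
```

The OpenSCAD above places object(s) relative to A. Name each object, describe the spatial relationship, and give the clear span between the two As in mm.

A is a stool. B is a beam. A beam spans the tops of two stools. The clear span between the two stools is 1240 mm.

Second stool starts at x = 1597; first ends at x = 357; clear span = 1597 − 357 = 1240 mm.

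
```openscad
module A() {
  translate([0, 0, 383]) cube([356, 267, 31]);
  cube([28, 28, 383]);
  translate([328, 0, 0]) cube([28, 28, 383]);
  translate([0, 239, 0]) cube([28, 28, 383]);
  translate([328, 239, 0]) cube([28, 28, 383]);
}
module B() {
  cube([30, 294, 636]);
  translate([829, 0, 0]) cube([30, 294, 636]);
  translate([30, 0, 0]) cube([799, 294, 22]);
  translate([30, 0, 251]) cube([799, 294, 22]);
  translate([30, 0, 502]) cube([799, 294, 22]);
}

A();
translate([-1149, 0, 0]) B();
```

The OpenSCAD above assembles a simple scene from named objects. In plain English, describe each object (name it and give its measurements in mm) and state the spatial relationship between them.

A is a four-legged stool. The seat is 356×267 mm, 31 mm thick, top at z = 414 mm. It stands on four square legs, each 28×28 mm in cross-section, from z = 0 to the seat underside, each flush with a corner of the seat.

B is an open bookshelf. Two side panels, each 30 mm thick, 294 mm deep and 636 mm tall, stand 859 mm apart (outside-to-outside). Between them sit 3 shelves, each 22 mm thick and 294 mm deep, spanning the full gap between the sides. The bottom shelf rests on the floor (its underside at z = 0) and the clear gap between one shelf's top and the next shelf's underside is 229 mm.

The bookshelf is on the floor beside the stool on its −x side.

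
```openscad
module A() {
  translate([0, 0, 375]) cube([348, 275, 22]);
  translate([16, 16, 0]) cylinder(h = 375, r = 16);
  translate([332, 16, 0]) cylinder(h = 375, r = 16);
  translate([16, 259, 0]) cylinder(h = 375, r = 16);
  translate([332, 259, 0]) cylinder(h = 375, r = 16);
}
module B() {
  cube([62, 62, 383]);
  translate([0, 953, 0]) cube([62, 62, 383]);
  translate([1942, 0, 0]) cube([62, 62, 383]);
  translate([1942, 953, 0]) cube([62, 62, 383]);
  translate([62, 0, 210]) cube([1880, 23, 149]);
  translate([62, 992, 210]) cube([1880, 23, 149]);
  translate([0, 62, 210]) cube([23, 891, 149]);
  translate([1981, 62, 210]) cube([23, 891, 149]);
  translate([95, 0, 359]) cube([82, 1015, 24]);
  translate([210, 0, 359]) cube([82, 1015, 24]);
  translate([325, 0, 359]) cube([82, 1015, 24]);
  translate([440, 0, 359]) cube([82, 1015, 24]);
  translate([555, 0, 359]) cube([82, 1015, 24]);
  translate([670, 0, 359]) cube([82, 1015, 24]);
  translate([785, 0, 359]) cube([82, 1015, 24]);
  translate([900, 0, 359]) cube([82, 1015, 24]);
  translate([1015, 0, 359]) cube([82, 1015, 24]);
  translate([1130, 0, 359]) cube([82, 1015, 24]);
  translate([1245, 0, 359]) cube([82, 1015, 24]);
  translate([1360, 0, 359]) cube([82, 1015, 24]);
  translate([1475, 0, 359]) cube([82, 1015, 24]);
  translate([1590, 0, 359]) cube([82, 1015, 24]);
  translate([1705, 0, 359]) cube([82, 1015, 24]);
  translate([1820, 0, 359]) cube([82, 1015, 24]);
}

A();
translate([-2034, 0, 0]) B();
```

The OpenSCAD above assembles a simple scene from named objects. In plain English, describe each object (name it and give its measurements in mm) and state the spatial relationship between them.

A is a four-legged stool. The seat is a 348×275×22 mm slab whose top surface is at z = 397 mm; four round legs, each 32 mm in diameter, run from the floor (z = 0) to the underside of the seat, each leg's axis is inset half a diameter from the nearest pair of seat edges (so the leg's bounding box is flush with the corner).

B is a bed frame 2004 mm long (x) by 1015 mm wide (y). Four 62×62 mm corner posts, 383 mm tall, at the corners of the footprint. Four rails of 23 mm thickness and 149 mm height run between adjacent posts with their undersides at z = 210 mm, their outer faces flush with the outside of the frame (the two x-running rails run between the posts' inner faces; the two y-running rails run between the posts' inner faces). 16 slats, each 82 mm wide (x) and 24 mm thick, lie across the top of the two x-running rails, running the full 1015 mm width of the frame in y; the slats are evenly spaced along x between the inner faces of the end posts with equal gaps (rounded down to the nearest mm) at the −x end and between each pair — any rounding remainder accumulates at the +x end.

The bed frame is on the floor beside the stool on its −x side.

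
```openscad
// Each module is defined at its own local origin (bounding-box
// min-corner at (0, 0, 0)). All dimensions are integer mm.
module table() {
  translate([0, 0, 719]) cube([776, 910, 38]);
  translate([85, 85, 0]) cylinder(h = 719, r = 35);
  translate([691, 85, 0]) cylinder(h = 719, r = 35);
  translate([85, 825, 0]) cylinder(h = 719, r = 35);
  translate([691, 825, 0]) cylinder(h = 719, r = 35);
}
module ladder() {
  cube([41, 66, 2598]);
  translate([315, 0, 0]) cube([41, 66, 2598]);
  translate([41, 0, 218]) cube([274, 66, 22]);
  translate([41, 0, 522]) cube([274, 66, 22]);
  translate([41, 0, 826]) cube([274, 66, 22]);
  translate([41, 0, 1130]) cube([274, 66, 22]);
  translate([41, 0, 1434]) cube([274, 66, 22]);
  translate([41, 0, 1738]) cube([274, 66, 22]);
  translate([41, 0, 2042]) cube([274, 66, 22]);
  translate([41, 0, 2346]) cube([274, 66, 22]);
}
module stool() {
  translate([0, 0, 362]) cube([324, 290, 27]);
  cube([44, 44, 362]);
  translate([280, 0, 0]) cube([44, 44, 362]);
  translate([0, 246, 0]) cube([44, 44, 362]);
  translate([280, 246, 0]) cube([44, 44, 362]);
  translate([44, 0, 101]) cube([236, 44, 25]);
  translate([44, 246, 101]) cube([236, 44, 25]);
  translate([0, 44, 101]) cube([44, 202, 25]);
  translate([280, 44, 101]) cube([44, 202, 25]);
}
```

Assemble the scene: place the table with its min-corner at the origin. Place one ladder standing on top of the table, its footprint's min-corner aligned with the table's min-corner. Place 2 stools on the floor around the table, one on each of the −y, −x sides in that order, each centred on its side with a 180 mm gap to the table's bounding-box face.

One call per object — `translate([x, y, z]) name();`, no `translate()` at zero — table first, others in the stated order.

table();
translate([0, 0, 757]) ladder();
translate([226, -470, 0]) stool();
translate([-504, 310, 0]) stool();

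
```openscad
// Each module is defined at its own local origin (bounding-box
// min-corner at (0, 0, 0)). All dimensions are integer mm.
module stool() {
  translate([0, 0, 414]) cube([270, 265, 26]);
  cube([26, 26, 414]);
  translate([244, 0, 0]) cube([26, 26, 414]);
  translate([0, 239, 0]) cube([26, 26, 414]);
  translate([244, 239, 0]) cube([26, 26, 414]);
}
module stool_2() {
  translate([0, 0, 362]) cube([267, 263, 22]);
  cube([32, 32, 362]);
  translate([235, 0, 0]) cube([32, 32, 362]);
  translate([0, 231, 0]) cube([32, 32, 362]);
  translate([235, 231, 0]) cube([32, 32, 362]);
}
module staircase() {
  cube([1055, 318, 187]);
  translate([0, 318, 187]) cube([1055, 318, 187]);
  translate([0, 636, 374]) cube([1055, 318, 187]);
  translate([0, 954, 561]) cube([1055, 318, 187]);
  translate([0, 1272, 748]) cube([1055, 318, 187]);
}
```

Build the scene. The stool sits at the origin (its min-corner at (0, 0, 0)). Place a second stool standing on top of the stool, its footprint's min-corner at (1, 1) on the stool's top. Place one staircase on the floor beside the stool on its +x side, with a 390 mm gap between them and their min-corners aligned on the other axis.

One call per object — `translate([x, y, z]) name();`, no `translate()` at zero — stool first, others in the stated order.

stool();
translate([1, 1, 440]) stool_2();
translate([660, 0, 0]) staircase();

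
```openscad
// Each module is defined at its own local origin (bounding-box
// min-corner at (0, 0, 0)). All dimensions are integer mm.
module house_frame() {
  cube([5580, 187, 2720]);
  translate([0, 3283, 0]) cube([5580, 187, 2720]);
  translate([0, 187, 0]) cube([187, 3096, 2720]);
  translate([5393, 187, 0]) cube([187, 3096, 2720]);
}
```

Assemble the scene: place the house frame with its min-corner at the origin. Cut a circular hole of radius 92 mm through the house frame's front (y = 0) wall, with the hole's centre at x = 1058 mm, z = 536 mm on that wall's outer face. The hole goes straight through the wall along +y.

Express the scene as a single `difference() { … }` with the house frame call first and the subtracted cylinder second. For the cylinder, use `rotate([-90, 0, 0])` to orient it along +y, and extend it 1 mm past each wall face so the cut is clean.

difference() {
  house_frame();
  translate([1058, -1, 536]) rotate([-90, 0, 0]) cylinder(h = 189, r = 92);
}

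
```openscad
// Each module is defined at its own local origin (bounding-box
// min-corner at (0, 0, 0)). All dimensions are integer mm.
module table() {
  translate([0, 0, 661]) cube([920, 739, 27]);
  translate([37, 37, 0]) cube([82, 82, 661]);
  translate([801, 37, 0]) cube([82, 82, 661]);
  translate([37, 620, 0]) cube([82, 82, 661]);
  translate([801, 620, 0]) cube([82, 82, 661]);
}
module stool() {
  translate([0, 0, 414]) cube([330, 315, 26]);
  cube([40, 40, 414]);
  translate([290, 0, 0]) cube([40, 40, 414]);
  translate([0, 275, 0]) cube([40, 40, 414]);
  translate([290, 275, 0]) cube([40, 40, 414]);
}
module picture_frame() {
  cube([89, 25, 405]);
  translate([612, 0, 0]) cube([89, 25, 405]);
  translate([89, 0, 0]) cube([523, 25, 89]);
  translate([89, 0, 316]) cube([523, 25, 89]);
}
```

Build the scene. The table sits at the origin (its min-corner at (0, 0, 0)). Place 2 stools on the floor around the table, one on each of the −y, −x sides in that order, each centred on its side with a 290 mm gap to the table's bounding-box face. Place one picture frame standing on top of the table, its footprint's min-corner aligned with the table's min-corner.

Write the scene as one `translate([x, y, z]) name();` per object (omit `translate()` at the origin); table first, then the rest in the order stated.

table();
translate([295, -605, 0]) stool();
translate([-620, 212, 0]) stool();
translate([0, 0, 688]) picture_frame();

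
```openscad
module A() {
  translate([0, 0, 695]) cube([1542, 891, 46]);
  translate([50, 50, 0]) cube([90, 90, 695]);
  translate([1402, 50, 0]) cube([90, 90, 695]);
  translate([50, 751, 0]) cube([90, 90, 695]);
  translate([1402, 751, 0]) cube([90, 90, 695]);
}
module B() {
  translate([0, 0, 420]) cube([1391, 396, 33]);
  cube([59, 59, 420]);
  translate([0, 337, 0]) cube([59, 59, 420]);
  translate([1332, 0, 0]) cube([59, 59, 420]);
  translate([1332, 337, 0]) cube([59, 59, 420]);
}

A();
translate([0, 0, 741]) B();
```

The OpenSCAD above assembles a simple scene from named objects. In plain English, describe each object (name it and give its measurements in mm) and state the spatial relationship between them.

A is a table with a 1542×891 mm rectangular top, 46 mm thick, top surface at z = 741 mm, supported by four 90×90 mm square legs, each inset 50 mm from the nearest pair of top edges, running from the floor.

B is a bench: a 1391×396 mm seat slab, 33 mm thick, top at z = 453 mm, on four 59×59 mm square legs flush with the seat corners and standing on z = 0.

The bench is on top of the table.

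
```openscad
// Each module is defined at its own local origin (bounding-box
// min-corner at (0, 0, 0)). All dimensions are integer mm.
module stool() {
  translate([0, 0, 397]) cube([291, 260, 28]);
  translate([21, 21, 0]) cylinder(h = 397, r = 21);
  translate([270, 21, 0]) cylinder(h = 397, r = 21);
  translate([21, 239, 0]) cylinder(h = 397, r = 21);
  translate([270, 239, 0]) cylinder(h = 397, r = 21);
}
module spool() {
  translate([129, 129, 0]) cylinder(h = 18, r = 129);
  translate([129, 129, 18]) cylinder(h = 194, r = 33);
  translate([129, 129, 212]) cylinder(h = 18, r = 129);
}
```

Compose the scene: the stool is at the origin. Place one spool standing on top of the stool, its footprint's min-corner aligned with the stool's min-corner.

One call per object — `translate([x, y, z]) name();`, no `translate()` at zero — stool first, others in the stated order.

stool();
translate([0, 0, 425]) spool();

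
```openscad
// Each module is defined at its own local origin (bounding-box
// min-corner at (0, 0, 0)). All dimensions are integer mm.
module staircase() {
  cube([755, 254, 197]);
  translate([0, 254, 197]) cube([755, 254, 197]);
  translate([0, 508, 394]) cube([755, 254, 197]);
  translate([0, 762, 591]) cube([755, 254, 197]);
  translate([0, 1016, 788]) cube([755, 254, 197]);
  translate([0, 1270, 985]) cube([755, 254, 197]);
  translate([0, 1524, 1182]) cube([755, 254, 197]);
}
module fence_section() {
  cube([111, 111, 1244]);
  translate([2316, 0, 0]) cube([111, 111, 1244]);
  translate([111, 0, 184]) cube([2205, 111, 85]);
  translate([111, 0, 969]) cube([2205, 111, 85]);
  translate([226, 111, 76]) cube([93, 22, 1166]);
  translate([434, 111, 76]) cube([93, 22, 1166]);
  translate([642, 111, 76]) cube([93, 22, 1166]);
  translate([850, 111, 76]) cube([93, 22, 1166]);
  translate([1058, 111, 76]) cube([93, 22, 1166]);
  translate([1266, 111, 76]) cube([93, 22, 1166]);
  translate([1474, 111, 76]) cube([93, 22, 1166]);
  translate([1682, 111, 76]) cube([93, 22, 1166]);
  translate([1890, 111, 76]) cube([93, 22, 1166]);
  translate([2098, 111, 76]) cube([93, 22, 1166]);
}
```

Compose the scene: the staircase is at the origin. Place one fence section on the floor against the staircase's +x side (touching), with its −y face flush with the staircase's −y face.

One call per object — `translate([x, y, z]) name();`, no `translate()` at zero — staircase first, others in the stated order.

staircase();
translate([755, 0, 0]) fence_section();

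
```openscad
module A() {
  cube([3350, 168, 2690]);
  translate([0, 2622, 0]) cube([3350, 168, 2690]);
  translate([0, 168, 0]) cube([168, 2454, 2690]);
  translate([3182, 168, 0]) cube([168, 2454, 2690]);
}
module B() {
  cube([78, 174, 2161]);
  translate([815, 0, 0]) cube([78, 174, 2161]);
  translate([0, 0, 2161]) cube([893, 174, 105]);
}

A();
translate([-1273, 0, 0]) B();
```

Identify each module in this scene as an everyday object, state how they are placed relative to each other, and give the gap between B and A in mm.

A is a house frame. B is a door frame. The door frame is on the floor beside the house frame on its −x side. The gap between the door frame and the house frame is 380 mm.

The door frame's nearest face is 380 mm from the house frame's −x face.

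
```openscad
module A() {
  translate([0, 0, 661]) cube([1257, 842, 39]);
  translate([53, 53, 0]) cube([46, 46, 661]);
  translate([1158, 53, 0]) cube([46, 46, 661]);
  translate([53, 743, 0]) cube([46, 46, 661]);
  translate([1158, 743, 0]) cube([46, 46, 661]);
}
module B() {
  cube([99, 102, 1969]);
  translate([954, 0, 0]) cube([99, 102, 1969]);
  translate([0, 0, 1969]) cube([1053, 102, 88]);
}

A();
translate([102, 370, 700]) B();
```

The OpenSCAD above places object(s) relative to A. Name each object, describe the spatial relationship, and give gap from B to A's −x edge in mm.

The door frame's min-x is at 102; the table's min-x is 0; gap = 102 mm.

A is a table. B is a door frame. The door frame is on top of the table, centred. The gap from the door frame to the table's −x edge is 102 mm.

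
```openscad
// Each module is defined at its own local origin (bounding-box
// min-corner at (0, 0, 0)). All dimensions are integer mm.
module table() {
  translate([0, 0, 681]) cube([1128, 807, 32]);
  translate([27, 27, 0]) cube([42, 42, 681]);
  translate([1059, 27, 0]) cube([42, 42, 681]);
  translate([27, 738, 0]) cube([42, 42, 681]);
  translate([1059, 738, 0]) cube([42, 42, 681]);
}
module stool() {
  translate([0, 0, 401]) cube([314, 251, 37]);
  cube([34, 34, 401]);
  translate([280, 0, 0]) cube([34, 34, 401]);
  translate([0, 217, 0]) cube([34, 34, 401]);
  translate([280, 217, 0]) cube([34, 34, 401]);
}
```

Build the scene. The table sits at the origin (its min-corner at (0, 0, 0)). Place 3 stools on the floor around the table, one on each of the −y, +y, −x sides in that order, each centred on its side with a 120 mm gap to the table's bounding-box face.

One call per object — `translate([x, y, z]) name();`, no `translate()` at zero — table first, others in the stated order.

table();
translate([407, -371, 0]) stool();
translate([407, 927, 0]) stool();
translate([-434, 278, 0]) stool();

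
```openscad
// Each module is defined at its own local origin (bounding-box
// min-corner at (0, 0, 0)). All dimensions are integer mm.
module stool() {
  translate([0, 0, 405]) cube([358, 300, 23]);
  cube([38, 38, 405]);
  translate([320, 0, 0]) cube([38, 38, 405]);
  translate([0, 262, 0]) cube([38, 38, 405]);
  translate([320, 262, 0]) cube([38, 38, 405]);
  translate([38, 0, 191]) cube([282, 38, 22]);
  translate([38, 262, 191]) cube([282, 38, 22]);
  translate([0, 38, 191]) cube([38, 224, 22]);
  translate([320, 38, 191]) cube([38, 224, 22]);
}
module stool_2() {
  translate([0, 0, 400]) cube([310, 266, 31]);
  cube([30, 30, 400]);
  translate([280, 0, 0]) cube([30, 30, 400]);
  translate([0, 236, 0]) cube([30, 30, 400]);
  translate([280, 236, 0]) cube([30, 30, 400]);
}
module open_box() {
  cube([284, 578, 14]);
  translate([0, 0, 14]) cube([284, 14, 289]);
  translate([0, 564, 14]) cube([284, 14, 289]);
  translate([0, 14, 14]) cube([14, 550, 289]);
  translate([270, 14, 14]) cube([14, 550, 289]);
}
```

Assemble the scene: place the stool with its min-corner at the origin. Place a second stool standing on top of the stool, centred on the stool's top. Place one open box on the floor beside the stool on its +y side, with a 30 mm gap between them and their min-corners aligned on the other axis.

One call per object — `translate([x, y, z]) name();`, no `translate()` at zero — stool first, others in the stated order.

stool();
translate([24, 17, 428]) stool_2();
translate([0, 330, 0]) open_box();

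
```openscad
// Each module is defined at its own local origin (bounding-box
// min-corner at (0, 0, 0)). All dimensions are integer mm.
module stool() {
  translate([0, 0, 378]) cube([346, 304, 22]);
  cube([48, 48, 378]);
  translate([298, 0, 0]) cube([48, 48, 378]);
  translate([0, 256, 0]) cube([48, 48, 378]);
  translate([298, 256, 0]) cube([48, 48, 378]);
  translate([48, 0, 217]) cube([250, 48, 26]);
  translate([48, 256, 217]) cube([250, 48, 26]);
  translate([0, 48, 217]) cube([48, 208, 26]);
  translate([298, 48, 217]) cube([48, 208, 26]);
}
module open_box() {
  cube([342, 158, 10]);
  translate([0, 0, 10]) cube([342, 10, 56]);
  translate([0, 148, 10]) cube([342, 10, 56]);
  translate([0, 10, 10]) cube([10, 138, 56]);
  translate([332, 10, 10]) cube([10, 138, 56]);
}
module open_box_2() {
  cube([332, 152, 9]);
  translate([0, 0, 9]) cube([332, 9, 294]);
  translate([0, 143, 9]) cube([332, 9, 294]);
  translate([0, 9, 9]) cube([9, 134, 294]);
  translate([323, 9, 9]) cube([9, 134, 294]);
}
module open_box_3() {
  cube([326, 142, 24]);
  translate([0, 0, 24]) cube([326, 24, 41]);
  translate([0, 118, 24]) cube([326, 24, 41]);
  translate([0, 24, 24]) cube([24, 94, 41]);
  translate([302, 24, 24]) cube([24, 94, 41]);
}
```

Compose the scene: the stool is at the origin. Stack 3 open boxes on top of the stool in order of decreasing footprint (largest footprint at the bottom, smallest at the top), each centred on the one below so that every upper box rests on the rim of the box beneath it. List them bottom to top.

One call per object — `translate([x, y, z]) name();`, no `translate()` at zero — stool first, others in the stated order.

stool();
translate([2, 73, 400]) open_box();
translate([7, 76, 466]) open_box_2();
translate([10, 81, 769]) open_box_3();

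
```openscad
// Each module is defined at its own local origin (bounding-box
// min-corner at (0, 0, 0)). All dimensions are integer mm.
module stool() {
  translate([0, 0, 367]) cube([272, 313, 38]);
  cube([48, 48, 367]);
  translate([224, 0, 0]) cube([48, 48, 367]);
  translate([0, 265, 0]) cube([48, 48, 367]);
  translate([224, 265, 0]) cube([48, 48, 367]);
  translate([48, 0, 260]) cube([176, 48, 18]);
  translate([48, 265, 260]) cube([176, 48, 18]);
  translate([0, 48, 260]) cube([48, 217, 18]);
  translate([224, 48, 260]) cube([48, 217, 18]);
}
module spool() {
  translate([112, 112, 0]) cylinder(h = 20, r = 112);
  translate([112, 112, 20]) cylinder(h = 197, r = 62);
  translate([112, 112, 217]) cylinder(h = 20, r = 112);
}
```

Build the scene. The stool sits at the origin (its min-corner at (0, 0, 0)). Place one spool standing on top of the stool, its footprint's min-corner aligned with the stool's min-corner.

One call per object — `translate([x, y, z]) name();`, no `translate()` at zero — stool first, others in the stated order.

stool();
translate([0, 0, 405]) spool();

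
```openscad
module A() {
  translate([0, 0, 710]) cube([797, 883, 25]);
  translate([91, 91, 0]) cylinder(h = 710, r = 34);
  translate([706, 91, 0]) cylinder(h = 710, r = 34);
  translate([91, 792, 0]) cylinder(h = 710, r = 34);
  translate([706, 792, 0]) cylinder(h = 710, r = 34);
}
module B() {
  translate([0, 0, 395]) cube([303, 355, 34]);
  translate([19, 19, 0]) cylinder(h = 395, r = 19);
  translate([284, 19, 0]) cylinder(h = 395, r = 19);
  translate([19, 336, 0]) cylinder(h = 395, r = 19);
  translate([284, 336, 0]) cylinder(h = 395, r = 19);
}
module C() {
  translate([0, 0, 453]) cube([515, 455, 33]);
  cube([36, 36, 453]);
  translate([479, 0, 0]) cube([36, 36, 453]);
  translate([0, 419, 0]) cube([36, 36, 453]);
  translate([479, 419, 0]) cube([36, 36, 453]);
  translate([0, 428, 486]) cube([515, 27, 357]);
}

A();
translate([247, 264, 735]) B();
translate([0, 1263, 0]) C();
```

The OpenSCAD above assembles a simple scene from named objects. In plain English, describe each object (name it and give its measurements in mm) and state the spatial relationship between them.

A is a table with a 797×883 mm rectangular top, 25 mm thick, top surface at z = 735 mm, supported by four round legs of 68 mm diameter, each leg's bounding box inset 57 mm from the nearest pair of top edges, running from the floor.

B is a four-legged stool. The seat is a 303×355×34 mm slab whose top surface is at z = 429 mm; four round legs, each 38 mm in diameter, run from the floor (z = 0) to the underside of the seat, each leg's axis is inset half a diameter from the nearest pair of seat edges (so the leg's bounding box is flush with the corner).

C is a chair. The seat is a 515×455×33 mm slab with its top at z = 486 mm, on four 36×36 mm corner legs (flush with the seat edges, standing on z = 0). A flat backrest 27 mm thick, 357 mm tall, spans the full seat width and rises from the seat top along its +y edge, rear face flush with the rear of the seat.

The stool is on top of the table, centred. The chair is on the floor beside the table on its +y side.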